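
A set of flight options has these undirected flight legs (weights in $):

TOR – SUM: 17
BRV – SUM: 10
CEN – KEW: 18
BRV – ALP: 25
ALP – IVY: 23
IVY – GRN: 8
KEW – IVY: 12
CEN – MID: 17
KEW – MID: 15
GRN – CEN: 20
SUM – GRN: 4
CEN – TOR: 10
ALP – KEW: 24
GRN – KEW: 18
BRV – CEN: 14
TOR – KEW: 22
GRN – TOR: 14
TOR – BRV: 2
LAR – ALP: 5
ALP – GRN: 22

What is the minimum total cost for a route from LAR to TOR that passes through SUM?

$43

Shortest LAR→SUM: LAR–ALP–GRN–SUM = 31
Best SUM to TOR: SUM–BRV–TOR costing 12
Total via SUM: 31 + 12 = $43.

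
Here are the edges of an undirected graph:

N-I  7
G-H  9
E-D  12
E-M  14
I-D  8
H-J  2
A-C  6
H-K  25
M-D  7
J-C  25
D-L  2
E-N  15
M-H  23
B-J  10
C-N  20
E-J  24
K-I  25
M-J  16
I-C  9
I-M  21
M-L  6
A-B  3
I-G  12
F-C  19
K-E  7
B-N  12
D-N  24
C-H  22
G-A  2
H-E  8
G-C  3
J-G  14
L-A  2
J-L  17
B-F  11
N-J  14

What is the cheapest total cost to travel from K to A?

23

Running Dijkstra from K:
K: 0
E: 7  (via K)
H: 15  (via E)
J: 17  (via H)
D: 19  (via E)
L: 21  (via D)
M: 21  (via E)
N: 22  (via E)
A: 23  (via L)
Shortest route: K–E–D–L–A = 23.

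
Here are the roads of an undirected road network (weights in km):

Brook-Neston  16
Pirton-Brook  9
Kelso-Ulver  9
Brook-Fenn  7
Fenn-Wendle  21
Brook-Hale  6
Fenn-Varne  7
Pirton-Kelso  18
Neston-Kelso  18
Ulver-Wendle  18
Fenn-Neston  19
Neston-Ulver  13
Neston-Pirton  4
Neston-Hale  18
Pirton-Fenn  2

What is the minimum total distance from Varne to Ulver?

Running Dijkstra from Varne:
Varne: 0
Fenn: 7  (via Varne)
Pirton: 9  (via Fenn)
Neston: 13  (via Pirton)
Brook: 14  (via Fenn)
Hale: 20  (via Brook)
Ulver: 26  (via Neston)
Shortest route: Varne → Fenn → Pirton → Neston → Ulver = 26 km.

26 km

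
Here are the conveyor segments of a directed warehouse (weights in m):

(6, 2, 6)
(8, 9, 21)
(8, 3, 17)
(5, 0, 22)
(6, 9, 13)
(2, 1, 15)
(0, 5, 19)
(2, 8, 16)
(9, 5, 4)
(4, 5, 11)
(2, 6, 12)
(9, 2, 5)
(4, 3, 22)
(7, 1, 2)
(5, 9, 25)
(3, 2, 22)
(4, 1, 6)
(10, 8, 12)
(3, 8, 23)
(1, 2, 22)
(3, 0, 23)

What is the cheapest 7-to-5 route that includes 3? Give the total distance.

99 m

Best 7 to 3: 7–1–2–8–3 costing 57
Best 3 to 5: 3–0–5 costing 42
Total via 3: 57 + 42 = 99 m.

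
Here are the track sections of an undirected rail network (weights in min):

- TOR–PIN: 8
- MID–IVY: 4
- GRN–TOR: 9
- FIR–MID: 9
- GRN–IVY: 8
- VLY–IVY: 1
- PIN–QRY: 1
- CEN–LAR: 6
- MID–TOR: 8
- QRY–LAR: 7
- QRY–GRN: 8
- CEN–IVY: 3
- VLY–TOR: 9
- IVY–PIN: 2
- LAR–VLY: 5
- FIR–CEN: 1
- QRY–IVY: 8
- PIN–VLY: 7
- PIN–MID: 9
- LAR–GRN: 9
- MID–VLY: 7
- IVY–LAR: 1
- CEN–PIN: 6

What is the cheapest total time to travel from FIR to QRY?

7 min

Compare a few routes:
FIR–CEN–LAR–IVY–PIN–QRY: 1+6+1+2+1 = 11
FIR–CEN–PIN–QRY: 1+6+1 = 8
FIR–CEN–IVY–PIN–QRY: 1+3+2+1 = 7
The minimum is 7 min via FIR–CEN–IVY–PIN–QRY.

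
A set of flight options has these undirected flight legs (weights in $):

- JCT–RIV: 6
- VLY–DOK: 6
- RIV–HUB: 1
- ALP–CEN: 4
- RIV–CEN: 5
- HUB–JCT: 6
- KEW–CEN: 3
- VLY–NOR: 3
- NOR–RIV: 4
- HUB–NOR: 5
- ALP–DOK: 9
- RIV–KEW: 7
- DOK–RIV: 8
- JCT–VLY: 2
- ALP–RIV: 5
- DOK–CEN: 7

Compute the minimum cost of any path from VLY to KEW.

$14

Running Dijkstra from VLY:
VLY: 0
JCT: 2  (via VLY)
NOR: 3  (via VLY)
DOK: 6  (via VLY)
RIV: 7  (via NOR)
HUB: 8  (via JCT)
ALP: 12  (via RIV)
CEN: 12  (via RIV)
KEW: 14  (via RIV)
Shortest route: VLY → NOR → RIV → KEW = $14.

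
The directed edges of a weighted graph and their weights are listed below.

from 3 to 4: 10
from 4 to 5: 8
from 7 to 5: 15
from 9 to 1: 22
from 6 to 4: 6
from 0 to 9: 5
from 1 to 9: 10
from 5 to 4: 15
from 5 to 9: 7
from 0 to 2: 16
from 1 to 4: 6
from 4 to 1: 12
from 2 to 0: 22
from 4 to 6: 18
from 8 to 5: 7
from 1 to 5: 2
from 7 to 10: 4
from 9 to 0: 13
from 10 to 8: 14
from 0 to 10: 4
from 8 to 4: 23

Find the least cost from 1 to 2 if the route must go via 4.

Shortest 1→4: 1 → 4 = 6
Shortest 4→2: 4 → 5 → 9 → 0 → 2 = 44
Total via 4: 6 + 44 = 50.

50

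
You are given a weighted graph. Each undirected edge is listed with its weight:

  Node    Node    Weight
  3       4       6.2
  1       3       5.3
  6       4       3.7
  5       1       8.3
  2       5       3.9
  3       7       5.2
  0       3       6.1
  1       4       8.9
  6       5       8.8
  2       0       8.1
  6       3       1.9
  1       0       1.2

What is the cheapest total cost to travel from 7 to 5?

Shortest distances from 7:
7: 0
3: 5.2  (via 7)
6: 7.1  (via 3)
1: 10.5  (via 3)
4: 10.8  (via 6)
0: 11.3  (via 3)
5: 15.9  (via 6)
Shortest route: 7 → 3 → 6 → 5 = 15.9.

15.9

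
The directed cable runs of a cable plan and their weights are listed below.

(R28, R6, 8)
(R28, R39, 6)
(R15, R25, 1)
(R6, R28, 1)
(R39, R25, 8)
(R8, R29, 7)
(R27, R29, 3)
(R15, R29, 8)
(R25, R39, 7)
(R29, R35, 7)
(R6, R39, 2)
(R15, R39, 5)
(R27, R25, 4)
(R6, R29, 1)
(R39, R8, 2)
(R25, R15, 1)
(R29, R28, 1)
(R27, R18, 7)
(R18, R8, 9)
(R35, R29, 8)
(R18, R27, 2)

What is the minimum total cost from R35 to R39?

15

Compare a few routes:
R35–R29–R28–R6–R39: 8+1+8+2 = 19
R35–R29–R28–R39: 8+1+6 = 15
Cheapest is R35–R29–R28–R39 at 15.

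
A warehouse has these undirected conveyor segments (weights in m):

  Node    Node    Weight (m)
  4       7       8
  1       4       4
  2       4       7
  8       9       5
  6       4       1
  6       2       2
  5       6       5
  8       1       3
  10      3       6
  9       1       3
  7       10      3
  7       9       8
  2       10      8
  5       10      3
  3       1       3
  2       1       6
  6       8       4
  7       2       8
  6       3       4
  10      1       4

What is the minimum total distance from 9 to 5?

10 m

Enumerating some paths:
9 → 1 → 10 → 5: 3+4+3 = 10
9 → 1 → 4 → 6 → 5: 3+4+1+5 = 13
Cheapest is 9 → 1 → 10 → 5 at 10 m.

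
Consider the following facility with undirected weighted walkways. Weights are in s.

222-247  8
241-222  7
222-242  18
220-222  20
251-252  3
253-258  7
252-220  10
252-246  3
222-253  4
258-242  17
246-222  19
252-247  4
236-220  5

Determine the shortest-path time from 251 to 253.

19 s

Settle nodes by increasing distance from 251:
251: 0
252: 3  (via 251)
246: 6  (via 252)
247: 7  (via 252)
220: 13  (via 252)
222: 15  (via 247)
236: 18  (via 220)
253: 19  (via 222)
Shortest route: 251–252–247–222–253 = 19 s.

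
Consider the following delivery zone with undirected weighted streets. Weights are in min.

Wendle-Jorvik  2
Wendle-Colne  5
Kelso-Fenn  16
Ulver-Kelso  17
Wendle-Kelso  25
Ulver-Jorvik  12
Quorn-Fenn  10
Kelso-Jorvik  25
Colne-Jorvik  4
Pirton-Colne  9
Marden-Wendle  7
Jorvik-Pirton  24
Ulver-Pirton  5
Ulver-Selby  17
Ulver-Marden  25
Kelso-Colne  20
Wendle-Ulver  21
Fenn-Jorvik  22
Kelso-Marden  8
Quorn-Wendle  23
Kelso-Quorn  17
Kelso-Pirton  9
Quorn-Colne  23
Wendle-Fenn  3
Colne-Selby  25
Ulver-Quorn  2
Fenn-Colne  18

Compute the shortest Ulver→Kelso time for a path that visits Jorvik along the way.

29 min

Shortest Ulver→Jorvik: Ulver–Jorvik = 12
Best Jorvik to Kelso: Jorvik–Wendle–Marden–Kelso costing 17
Total via Jorvik: 12 + 17 = 29 min.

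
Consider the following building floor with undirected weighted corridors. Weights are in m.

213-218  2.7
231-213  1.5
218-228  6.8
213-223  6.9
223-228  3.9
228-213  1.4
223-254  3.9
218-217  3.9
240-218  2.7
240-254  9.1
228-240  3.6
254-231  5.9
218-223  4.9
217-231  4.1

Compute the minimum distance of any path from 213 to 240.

5 m

Compare a few routes:
213 - 218 - 240: 2.7+2.7 = 5.4
213 - 228 - 218 - 240: 1.4+6.8+2.7 = 10.9
213 - 228 - 240: 1.4+3.6 = 5
Cheapest is 213 - 228 - 240 at 5 m.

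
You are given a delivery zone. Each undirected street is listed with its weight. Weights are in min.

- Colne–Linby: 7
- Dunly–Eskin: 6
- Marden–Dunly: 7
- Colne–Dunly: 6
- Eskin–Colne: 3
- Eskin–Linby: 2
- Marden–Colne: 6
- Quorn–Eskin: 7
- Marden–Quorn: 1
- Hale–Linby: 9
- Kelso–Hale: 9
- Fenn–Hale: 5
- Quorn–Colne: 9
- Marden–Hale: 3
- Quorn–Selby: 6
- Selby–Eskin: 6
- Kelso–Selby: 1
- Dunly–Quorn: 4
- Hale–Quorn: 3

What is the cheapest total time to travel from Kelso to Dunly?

Shortest distances from Kelso:
Kelso: 0
Selby: 1  (via Kelso)
Quorn: 7  (via Selby)
Eskin: 7  (via Selby)
Marden: 8  (via Quorn)
Linby: 9  (via Eskin)
Hale: 9  (via Kelso)
Colne: 10  (via Eskin)
Dunly: 11  (via Quorn)
Shortest route: Kelso–Selby–Quorn–Dunly = 11 min.

11 min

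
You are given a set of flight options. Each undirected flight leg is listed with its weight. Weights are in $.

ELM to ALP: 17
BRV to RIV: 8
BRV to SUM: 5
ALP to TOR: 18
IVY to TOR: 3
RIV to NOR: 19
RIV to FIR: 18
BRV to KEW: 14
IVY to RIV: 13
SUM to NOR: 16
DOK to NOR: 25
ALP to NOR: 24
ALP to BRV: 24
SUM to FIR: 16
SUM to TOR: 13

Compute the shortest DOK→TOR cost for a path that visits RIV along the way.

Best DOK to RIV: DOK → NOR → RIV costing 44
Best RIV to TOR: RIV → IVY → TOR costing 16
Total via RIV: 44 + 16 = $60.

$60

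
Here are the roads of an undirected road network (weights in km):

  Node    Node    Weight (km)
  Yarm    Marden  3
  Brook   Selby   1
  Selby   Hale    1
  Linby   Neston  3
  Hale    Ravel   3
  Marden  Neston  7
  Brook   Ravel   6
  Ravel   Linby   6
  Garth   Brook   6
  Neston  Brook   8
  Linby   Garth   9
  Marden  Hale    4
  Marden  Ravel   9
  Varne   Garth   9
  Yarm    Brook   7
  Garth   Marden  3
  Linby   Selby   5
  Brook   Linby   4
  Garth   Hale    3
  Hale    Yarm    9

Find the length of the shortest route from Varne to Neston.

Settle nodes by increasing distance from Varne:
Varne: 0
Garth: 9  (via Varne)
Hale: 12  (via Garth)
Marden: 12  (via Garth)
Selby: 13  (via Hale)
Brook: 14  (via Selby)
Ravel: 15  (via Hale)
Yarm: 15  (via Marden)
Linby: 18  (via Garth)
Neston: 19  (via Marden)
Shortest route: Varne–Garth–Marden–Neston = 19 km.

19 km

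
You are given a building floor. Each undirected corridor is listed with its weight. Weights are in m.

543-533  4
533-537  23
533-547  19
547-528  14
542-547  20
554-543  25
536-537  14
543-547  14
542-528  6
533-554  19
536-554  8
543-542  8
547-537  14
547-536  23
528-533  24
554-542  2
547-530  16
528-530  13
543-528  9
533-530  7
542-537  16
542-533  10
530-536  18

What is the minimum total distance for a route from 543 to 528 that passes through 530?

Shortest 543→530: 543 → 533 → 530 = 11
Shortest 530→528: 530 → 528 = 13
Total via 530: 11 + 13 = 24 m.

24 m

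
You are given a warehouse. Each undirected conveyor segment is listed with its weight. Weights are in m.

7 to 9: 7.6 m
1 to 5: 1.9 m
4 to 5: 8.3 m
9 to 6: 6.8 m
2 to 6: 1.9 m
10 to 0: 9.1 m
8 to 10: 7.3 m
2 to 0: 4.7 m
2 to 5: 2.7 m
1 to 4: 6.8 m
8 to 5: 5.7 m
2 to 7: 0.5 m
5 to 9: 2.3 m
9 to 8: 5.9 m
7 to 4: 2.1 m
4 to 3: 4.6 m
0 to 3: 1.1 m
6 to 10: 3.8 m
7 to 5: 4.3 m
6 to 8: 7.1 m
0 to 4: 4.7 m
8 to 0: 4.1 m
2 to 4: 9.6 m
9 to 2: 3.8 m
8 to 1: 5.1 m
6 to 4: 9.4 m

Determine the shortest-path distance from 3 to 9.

Shortest distances from 3:
3: 0
0: 1.1  (via 3)
4: 4.6  (via 3)
8: 5.2  (via 0)
2: 5.8  (via 0)
7: 6.3  (via 2)
6: 7.7  (via 2)
5: 8.5  (via 2)
9: 9.6  (via 2)
Shortest route: 3 → 0 → 2 → 9 = 9.6 m.

9.6 m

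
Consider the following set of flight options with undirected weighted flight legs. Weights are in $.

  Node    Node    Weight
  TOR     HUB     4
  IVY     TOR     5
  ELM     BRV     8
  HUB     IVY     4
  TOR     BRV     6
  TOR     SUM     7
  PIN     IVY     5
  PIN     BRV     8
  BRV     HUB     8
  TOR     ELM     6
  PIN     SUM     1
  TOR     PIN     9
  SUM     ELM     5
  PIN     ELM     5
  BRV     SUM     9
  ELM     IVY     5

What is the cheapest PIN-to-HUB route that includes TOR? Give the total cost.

Best PIN to TOR: PIN → SUM → TOR costing 8
Best TOR to HUB: TOR → HUB costing 4
Total via TOR: 8 + 4 = $12.

$12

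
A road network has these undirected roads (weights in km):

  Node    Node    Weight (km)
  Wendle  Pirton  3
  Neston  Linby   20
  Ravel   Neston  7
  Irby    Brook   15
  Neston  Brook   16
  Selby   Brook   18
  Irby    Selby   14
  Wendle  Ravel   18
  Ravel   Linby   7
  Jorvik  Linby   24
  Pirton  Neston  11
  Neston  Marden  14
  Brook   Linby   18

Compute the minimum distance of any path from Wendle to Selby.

Settle nodes by increasing distance from Wendle:
Wendle: 0
Pirton: 3  (via Wendle)
Neston: 14  (via Pirton)
Ravel: 18  (via Wendle)
Linby: 25  (via Ravel)
Marden: 28  (via Neston)
Brook: 30  (via Neston)
Irby: 45  (via Brook)
Selby: 48  (via Brook)
Shortest route: Wendle → Pirton → Neston → Brook → Selby = 48 km.

48 km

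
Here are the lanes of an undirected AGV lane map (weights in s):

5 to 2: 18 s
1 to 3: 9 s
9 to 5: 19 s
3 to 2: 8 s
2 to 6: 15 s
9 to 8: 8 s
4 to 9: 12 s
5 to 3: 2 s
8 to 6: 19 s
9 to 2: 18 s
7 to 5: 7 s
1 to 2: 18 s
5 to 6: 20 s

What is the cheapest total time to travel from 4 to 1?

42 s

Enumerating some paths:
4–9–2–1: 12+18+18 = 48
4–9–2–3–1: 12+18+8+9 = 47
4–9–5–3–1: 12+19+2+9 = 42
4–9–2–5–3–1: 12+18+18+2+9 = 59
Cheapest is 4–9–5–3–1 at 42 s.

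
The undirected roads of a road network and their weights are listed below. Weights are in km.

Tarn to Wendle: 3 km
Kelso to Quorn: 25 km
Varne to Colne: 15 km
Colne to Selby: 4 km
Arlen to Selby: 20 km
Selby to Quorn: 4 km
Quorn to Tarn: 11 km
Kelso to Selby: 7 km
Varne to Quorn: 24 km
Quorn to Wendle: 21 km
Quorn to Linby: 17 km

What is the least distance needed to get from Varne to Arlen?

Enumerating some paths:
Varne → Colne → Selby → Arlen: 15+4+20 = 39
Varne → Quorn → Selby → Arlen: 24+4+20 = 48
The minimum is 39 km via Varne → Colne → Selby → Arlen.

39 km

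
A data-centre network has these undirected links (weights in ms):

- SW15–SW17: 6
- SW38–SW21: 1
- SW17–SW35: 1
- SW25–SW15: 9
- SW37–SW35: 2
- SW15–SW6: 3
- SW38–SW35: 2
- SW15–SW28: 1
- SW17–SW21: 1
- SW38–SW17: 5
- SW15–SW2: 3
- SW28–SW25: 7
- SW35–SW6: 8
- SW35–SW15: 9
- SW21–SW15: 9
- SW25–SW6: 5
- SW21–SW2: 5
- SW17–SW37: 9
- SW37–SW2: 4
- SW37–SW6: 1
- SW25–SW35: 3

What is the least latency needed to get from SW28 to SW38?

9 ms

Running Dijkstra from SW28:
SW28: 0
SW15: 1  (via SW28)
SW6: 4  (via SW15)
SW2: 4  (via SW15)
SW37: 5  (via SW6)
SW17: 7  (via SW15)
SW25: 7  (via SW28)
SW35: 7  (via SW37)
SW21: 8  (via SW17)
SW38: 9  (via SW35)
Shortest route: SW28 → SW15 → SW6 → SW37 → SW35 → SW38 = 9 ms.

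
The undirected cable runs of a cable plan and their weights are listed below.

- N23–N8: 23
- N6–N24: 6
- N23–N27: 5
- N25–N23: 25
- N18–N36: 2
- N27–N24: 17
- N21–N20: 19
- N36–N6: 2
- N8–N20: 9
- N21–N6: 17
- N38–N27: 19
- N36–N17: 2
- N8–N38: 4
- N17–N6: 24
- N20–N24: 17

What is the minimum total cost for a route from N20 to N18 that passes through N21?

Shortest N20→N21: N20–N21 = 19
Best N21 to N18: N21–N6–N36–N18 costing 21
Total via N21: 19 + 21 = 40.

40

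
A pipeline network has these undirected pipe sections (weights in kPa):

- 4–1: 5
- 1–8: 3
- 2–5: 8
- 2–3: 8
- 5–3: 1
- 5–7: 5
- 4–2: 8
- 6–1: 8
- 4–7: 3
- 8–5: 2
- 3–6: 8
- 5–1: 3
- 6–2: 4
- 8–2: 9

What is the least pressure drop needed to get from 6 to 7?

Shortest distances from 6:
6: 0
2: 4  (via 6)
1: 8  (via 6)
3: 8  (via 6)
5: 9  (via 3)
8: 11  (via 1)
4: 12  (via 2)
7: 14  (via 5)
Shortest route: 6–3–5–7 = 14 kPa.

14 kPa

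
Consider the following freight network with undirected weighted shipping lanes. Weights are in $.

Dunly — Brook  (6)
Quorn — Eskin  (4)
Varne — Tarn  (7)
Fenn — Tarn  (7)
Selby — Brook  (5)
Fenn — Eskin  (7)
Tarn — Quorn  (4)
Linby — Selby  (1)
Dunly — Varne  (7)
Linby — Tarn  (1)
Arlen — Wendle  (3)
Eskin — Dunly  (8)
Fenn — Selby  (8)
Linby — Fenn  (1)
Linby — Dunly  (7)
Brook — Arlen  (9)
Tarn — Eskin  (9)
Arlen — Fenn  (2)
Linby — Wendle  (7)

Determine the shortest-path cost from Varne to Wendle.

Shortest distances from Varne:
Varne: 0
Dunly: 7  (via Varne)
Tarn: 7  (via Varne)
Linby: 8  (via Tarn)
Selby: 9  (via Linby)
Fenn: 9  (via Linby)
Quorn: 11  (via Tarn)
Arlen: 11  (via Fenn)
Brook: 13  (via Dunly)
Wendle: 14  (via Arlen)
Shortest route: Varne–Tarn–Linby–Fenn–Arlen–Wendle = $14.

$14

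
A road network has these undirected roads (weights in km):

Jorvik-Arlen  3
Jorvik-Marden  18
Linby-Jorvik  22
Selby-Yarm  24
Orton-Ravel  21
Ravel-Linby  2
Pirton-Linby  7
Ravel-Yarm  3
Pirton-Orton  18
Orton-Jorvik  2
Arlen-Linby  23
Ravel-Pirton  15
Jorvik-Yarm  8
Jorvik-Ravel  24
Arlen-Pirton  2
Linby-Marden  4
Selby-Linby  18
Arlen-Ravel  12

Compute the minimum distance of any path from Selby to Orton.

Compare a few routes:
Selby–Linby–Pirton–Arlen–Jorvik–Orton: 18+7+2+3+2 = 32
Selby–Yarm–Jorvik–Orton: 24+8+2 = 34
Selby–Linby–Ravel–Arlen–Jorvik–Orton: 18+2+12+3+2 = 37
Selby–Linby–Ravel–Yarm–Jorvik–Orton: 18+2+3+8+2 = 33
The minimum is 32 km via Selby–Linby–Pirton–Arlen–Jorvik–Orton.

32 km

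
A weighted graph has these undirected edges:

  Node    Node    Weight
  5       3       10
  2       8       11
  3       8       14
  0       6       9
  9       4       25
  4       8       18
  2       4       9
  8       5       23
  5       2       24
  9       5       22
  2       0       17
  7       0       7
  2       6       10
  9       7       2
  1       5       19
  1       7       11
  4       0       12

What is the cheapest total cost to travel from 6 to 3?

35

Settle nodes by increasing distance from 6:
6: 0
0: 9  (via 6)
2: 10  (via 6)
7: 16  (via 0)
9: 18  (via 7)
4: 19  (via 2)
8: 21  (via 2)
1: 27  (via 7)
5: 34  (via 2)
3: 35  (via 8)
Shortest route: 6 → 2 → 8 → 3 = 35.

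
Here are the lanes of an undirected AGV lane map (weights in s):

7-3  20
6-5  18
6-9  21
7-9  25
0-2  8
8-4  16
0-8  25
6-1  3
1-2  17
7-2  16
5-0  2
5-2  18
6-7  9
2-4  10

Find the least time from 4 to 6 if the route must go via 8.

61 s

Shortest 4→8: 4–8 = 16
Best 8 to 6: 8–0–5–6 costing 45
Total via 8: 16 + 45 = 61 s.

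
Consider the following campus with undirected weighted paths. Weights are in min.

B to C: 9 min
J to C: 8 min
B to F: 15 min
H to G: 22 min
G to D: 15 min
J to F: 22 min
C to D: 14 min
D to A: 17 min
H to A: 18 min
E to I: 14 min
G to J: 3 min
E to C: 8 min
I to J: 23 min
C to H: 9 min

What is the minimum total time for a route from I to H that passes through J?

Best I to J: I–J costing 23
Shortest J→H: J–C–H = 17
Total via J: 23 + 17 = 40 min.

40 min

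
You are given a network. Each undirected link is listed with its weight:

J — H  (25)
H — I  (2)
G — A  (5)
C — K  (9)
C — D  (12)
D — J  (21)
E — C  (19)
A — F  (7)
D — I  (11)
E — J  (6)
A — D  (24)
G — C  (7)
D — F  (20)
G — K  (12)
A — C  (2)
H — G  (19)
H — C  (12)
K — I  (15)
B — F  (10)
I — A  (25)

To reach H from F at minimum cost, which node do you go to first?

Candidate routes:
F - A - G - C - H: 7+5+7+12 = 31
F - A - G - H: 7+5+19 = 31
F - A - C - H: 7+2+12 = 21
The minimum is 21 via F - A - C - H.
So from F the first move is to A.

A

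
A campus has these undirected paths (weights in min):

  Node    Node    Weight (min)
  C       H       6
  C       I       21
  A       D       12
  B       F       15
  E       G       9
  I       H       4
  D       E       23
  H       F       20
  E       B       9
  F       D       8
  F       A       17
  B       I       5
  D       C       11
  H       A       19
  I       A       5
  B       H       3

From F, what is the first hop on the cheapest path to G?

Candidate routes:
F - D - E - G: 8+23+9 = 40
F - B - E - G: 15+9+9 = 33
The minimum is 33 min via F - B - E - G.
So from F the first move is to B.

B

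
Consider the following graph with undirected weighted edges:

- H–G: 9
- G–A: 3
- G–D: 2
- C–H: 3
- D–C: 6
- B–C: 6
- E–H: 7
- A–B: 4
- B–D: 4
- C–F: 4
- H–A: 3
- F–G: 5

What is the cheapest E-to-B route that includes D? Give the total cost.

Best E to D: E → H → A → G → D costing 15
Shortest D→B: D → B = 4
Total via D: 15 + 4 = 19.

19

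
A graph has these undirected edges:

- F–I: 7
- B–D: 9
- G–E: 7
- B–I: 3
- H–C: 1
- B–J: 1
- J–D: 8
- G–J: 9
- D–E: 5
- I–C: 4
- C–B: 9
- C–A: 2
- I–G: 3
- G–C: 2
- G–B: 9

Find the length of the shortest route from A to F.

13

Running Dijkstra from A:
A: 0
C: 2  (via A)
H: 3  (via C)
G: 4  (via C)
I: 6  (via C)
B: 9  (via I)
J: 10  (via B)
E: 11  (via G)
F: 13  (via I)
Shortest route: A–C–I–F = 13.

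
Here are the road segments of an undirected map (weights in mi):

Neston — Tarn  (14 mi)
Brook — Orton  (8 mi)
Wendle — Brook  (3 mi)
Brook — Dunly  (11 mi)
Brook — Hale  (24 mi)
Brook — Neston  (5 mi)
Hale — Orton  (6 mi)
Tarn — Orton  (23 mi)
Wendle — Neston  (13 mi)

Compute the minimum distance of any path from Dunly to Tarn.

Running Dijkstra from Dunly:
Dunly: 0
Brook: 11  (via Dunly)
Wendle: 14  (via Brook)
Neston: 16  (via Brook)
Orton: 19  (via Brook)
Hale: 25  (via Orton)
Tarn: 30  (via Neston)
Shortest route: Dunly → Brook → Neston → Tarn = 30 mi.

30 mi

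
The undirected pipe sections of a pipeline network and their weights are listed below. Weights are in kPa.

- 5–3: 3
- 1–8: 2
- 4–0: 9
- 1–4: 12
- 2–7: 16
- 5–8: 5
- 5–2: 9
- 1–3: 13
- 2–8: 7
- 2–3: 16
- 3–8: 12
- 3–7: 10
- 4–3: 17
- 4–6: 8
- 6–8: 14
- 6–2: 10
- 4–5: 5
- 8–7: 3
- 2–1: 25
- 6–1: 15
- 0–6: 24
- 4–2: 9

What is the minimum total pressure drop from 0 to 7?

22 kPa

Shortest distances from 0:
0: 0
4: 9  (via 0)
5: 14  (via 4)
3: 17  (via 5)
6: 17  (via 4)
2: 18  (via 4)
8: 19  (via 5)
1: 21  (via 4)
7: 22  (via 8)
Shortest route: 0–4–5–8–7 = 22 kPa.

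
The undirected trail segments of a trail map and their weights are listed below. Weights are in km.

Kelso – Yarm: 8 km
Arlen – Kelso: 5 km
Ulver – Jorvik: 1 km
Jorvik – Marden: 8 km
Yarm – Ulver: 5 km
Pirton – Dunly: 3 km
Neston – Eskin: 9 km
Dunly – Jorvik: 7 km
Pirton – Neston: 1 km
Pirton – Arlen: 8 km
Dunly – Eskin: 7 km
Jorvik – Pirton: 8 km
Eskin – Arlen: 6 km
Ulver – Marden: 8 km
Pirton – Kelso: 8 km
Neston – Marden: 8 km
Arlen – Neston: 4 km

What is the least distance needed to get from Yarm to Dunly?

Enumerating some paths:
Yarm → Ulver → Jorvik → Dunly: 5+1+7 = 13
Yarm → Kelso → Pirton → Dunly: 8+8+3 = 19
Yarm → Ulver → Jorvik → Pirton → Dunly: 5+1+8+3 = 17
The minimum is 13 km via Yarm → Ulver → Jorvik → Dunly.

13 km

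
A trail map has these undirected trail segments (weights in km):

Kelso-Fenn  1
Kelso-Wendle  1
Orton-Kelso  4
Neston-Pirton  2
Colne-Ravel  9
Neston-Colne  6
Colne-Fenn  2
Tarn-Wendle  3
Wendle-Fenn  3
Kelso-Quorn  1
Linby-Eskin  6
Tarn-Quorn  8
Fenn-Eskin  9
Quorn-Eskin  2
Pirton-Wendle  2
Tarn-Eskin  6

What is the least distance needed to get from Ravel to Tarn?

16 km

Enumerating some paths:
Ravel–Colne–Fenn–Wendle–Tarn: 9+2+3+3 = 17
Ravel–Colne–Fenn–Kelso–Wendle–Tarn: 9+2+1+1+3 = 16
Cheapest is Ravel–Colne–Fenn–Kelso–Wendle–Tarn at 16 km.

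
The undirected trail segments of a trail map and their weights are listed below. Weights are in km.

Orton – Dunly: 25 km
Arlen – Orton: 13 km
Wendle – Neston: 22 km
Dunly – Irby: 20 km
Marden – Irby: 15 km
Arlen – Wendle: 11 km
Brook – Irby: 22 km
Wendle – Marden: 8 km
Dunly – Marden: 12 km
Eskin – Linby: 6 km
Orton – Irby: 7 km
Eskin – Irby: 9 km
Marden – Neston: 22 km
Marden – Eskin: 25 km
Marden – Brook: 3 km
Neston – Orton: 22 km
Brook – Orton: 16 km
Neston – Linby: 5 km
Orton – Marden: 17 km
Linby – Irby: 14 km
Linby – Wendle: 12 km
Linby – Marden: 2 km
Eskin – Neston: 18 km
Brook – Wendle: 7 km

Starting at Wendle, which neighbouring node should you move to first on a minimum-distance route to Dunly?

Marden

Compare a few routes:
Wendle - Brook - Marden - Dunly: 7+3+12 = 22
Wendle - Marden - Dunly: 8+12 = 20
Cheapest is Wendle - Marden - Dunly at 20 km.
So from Wendle the first move is to Marden.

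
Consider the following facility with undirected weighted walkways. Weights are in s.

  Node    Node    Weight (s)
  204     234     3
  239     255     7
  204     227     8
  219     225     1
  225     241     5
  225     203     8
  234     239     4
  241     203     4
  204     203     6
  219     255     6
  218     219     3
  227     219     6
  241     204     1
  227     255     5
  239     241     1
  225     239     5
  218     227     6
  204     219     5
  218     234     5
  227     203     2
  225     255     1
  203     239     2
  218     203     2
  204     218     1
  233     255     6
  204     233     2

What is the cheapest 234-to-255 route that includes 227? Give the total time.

Shortest 234→227: 234–239–203–227 = 8
Shortest 227→255: 227–255 = 5
Total via 227: 8 + 5 = 13 s.

13 s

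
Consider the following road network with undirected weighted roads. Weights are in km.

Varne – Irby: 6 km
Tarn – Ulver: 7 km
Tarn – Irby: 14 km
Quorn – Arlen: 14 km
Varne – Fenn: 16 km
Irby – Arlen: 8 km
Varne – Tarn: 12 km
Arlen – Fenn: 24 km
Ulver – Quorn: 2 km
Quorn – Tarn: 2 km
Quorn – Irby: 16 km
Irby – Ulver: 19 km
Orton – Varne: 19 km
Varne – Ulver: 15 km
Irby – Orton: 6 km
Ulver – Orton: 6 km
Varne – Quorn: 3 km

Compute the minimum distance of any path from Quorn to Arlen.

14 km

Settle nodes by increasing distance from Quorn:
Quorn: 0
Ulver: 2  (via Quorn)
Tarn: 2  (via Quorn)
Varne: 3  (via Quorn)
Orton: 8  (via Ulver)
Irby: 9  (via Varne)
Arlen: 14  (via Quorn)
Shortest route: Quorn → Arlen = 14 km.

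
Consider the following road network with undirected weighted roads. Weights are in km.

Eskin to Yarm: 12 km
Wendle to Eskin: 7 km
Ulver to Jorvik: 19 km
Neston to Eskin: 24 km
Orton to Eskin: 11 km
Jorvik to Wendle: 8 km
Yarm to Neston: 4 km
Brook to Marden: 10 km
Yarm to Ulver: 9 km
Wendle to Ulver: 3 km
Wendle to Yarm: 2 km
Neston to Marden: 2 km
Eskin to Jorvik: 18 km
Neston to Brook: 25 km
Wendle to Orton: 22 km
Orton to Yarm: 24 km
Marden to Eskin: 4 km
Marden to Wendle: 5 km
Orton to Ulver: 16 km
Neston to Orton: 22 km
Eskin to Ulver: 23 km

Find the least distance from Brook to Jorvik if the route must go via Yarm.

26 km

Shortest Brook→Yarm: Brook → Marden → Neston → Yarm = 16
Shortest Yarm→Jorvik: Yarm → Wendle → Jorvik = 10
Total via Yarm: 16 + 10 = 26 km.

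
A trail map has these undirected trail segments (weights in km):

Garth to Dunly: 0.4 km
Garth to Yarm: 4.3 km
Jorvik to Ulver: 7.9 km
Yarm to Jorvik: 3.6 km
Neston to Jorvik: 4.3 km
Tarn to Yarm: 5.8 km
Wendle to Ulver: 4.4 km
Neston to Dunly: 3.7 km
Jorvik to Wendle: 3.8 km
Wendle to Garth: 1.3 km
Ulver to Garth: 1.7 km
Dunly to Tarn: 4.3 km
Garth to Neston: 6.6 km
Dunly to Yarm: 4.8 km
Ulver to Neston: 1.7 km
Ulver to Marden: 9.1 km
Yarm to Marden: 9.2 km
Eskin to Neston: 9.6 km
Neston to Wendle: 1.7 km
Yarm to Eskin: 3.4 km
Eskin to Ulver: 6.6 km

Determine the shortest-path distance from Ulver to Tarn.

Candidate routes:
Ulver–Neston–Dunly–Tarn: 1.7+3.7+4.3 = 9.7
Ulver–Neston–Wendle–Garth–Dunly–Tarn: 1.7+1.7+1.3+0.4+4.3 = 9.4
Ulver–Garth–Dunly–Tarn: 1.7+0.4+4.3 = 6.4
Ulver–Wendle–Garth–Dunly–Tarn: 4.4+1.3+0.4+4.3 = 10.4
The minimum is 6.4 km via Ulver–Garth–Dunly–Tarn.

6.4 km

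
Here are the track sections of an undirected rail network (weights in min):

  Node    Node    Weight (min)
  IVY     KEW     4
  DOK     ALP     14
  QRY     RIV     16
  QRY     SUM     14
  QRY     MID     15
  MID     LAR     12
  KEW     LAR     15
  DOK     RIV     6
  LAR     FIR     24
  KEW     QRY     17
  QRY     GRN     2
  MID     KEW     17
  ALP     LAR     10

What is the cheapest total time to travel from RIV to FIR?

54 min

Candidate routes:
RIV - DOK - ALP - LAR - FIR: 6+14+10+24 = 54
RIV - QRY - KEW - LAR - FIR: 16+17+15+24 = 72
RIV - QRY - KEW - MID - LAR - FIR: 16+17+17+12+24 = 86
RIV - QRY - MID - LAR - FIR: 16+15+12+24 = 67
Cheapest is RIV - DOK - ALP - LAR - FIR at 54 min.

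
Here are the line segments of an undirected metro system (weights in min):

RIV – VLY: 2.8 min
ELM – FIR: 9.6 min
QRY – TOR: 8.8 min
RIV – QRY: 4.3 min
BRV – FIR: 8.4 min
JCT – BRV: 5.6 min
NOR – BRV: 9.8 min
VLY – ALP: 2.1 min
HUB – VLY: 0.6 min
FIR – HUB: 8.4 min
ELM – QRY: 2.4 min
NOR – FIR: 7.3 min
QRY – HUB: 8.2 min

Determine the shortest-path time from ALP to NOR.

18.4 min

Shortest distances from ALP:
ALP: 0
VLY: 2.1  (via ALP)
HUB: 2.7  (via VLY)
RIV: 4.9  (via VLY)
QRY: 9.2  (via RIV)
FIR: 11.1  (via HUB)
ELM: 11.6  (via QRY)
TOR: 18  (via QRY)
NOR: 18.4  (via FIR)
Shortest route: ALP–VLY–HUB–FIR–NOR = 18.4 min.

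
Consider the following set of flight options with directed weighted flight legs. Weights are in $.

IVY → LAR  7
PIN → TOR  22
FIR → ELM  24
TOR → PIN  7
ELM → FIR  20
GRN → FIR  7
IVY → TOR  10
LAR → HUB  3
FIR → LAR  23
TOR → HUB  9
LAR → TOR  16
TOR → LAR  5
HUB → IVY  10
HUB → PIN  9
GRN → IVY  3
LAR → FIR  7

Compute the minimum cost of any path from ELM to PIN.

Running Dijkstra from ELM:
ELM: 0
FIR: 20  (via ELM)
LAR: 43  (via FIR)
HUB: 46  (via LAR)
PIN: 55  (via HUB)
Shortest route: ELM–FIR–LAR–HUB–PIN = $55.

$55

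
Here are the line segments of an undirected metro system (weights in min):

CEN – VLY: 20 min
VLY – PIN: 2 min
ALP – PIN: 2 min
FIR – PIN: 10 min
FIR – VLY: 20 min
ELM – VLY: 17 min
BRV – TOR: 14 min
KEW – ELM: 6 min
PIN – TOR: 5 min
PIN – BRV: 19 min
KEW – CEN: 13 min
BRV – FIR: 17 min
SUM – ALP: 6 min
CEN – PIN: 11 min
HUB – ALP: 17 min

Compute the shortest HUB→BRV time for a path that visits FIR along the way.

Shortest HUB→FIR: HUB → ALP → PIN → FIR = 29
Shortest FIR→BRV: FIR → BRV = 17
Total via FIR: 29 + 17 = 46 min.

46 min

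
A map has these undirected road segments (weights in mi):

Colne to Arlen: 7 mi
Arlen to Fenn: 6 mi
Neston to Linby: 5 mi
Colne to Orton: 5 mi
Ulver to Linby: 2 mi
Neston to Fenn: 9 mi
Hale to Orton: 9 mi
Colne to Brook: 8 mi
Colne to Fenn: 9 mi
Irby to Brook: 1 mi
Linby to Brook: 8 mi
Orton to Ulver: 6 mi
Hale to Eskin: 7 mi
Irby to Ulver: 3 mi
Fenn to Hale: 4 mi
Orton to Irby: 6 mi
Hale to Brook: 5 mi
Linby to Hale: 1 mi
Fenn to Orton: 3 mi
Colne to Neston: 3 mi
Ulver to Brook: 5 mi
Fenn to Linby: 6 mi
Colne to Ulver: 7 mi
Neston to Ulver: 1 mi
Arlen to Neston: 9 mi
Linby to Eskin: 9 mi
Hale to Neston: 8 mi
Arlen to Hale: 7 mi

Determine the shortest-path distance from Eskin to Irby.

13 mi

Running Dijkstra from Eskin:
Eskin: 0
Hale: 7  (via Eskin)
Linby: 8  (via Hale)
Ulver: 10  (via Linby)
Fenn: 11  (via Hale)
Neston: 11  (via Ulver)
Brook: 12  (via Hale)
Irby: 13  (via Ulver)
Shortest route: Eskin → Hale → Linby → Ulver → Irby = 13 mi.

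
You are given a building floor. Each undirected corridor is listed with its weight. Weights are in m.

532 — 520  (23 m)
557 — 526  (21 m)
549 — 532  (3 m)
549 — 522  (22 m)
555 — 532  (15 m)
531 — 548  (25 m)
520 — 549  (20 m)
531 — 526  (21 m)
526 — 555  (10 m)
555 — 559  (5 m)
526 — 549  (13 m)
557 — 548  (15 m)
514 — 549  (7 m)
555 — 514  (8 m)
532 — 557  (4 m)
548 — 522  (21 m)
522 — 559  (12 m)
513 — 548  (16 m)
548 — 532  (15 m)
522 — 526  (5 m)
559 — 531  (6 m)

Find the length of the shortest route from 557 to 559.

Settle nodes by increasing distance from 557:
557: 0
532: 4  (via 557)
549: 7  (via 532)
514: 14  (via 549)
548: 15  (via 557)
555: 19  (via 532)
526: 20  (via 549)
559: 24  (via 555)
Shortest route: 557 → 532 → 555 → 559 = 24 m.

24 m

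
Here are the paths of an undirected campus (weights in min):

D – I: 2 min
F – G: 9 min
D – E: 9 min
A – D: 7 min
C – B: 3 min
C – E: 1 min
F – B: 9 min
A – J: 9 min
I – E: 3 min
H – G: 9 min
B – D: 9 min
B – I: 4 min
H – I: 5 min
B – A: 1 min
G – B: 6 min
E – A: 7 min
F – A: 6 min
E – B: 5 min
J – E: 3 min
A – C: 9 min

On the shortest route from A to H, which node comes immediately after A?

B

Compare a few routes:
A–B–I–H: 1+4+5 = 10
A–B–C–E–I–H: 1+3+1+3+5 = 13
Cheapest is A–B–I–H at 10 min.
So from A the first move is to B.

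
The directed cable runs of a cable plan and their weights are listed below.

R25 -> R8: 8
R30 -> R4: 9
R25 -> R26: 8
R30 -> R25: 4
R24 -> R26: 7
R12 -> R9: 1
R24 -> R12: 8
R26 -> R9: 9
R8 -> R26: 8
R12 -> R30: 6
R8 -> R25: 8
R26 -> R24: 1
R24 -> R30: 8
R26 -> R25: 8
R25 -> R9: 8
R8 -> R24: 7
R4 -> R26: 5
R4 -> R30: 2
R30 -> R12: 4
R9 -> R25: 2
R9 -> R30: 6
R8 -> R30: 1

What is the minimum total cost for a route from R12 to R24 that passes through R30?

19

Shortest R12→R30: R12 → R30 = 6
Shortest R30→R24: R30 → R25 → R26 → R24 = 13
Total via R30: 6 + 13 = 19.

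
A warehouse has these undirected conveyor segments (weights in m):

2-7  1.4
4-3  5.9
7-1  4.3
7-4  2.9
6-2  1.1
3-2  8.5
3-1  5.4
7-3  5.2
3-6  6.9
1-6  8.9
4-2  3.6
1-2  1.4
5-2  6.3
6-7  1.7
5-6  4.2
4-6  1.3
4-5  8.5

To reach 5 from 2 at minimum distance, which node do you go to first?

Compare a few routes:
2 → 5: 6.3 = 6.3
2 → 6 → 5: 1.1+4.2 = 5.3
2 → 4 → 6 → 5: 3.6+1.3+4.2 = 9.1
2 → 7 → 6 → 5: 1.4+1.7+4.2 = 7.3
Cheapest is 2 → 6 → 5 at 5.3 m.
So from 2 the first move is to 6.

6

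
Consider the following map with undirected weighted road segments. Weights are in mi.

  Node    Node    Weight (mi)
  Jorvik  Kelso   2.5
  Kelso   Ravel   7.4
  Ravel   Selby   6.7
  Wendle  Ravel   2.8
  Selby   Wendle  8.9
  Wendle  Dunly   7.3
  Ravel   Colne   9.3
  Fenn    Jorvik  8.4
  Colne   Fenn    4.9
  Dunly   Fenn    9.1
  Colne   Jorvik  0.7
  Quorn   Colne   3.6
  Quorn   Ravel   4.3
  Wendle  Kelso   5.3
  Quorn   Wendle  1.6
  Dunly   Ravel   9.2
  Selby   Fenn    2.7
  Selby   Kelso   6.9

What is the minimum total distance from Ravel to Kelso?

Shortest distances from Ravel:
Ravel: 0
Wendle: 2.8  (via Ravel)
Quorn: 4.3  (via Ravel)
Selby: 6.7  (via Ravel)
Kelso: 7.4  (via Ravel)
Shortest route: Ravel–Kelso = 7.4 mi.

7.4 mi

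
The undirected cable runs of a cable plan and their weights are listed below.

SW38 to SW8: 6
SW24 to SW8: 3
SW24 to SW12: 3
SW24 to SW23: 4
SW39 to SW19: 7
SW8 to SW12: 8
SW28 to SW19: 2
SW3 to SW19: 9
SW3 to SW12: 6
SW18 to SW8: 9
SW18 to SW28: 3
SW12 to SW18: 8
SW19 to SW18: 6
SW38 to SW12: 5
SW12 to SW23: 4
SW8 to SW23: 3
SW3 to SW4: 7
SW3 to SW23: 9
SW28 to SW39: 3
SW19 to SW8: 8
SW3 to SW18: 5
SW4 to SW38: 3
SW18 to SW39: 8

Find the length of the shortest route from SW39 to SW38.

Candidate routes:
SW39 → SW19 → SW8 → SW38: 7+8+6 = 21
SW39 → SW28 → SW18 → SW8 → SW38: 3+3+9+6 = 21
SW39 → SW28 → SW18 → SW3 → SW4 → SW38: 3+3+5+7+3 = 21
SW39 → SW28 → SW19 → SW8 → SW38: 3+2+8+6 = 19
Cheapest is SW39 → SW28 → SW19 → SW8 → SW38 at 19.

19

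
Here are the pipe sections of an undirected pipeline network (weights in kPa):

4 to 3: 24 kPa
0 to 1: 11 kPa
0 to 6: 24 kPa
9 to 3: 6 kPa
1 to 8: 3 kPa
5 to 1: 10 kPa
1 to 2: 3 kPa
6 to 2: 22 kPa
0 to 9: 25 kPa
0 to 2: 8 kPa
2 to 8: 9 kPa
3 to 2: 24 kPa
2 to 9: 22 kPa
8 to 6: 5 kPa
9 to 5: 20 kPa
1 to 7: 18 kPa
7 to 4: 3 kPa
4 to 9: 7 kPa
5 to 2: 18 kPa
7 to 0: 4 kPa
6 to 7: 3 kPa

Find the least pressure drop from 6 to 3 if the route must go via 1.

35 kPa

Shortest 6→1: 6–8–1 = 8
Best 1 to 3: 1–2–3 costing 27
Total via 1: 8 + 27 = 35 kPa.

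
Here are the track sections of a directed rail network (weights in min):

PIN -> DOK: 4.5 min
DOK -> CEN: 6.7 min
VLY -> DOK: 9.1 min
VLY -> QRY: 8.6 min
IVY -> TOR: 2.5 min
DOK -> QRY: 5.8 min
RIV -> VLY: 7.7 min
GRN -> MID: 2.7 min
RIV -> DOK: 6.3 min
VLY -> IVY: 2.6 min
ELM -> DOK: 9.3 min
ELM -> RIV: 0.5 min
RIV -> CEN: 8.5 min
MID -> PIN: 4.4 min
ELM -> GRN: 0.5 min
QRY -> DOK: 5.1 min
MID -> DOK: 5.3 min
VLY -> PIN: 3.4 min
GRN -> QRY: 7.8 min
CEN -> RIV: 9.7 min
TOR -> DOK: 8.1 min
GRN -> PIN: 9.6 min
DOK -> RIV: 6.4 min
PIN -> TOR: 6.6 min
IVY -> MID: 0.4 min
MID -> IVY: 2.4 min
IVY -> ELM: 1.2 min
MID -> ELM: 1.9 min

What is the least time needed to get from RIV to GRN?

12 min

Running Dijkstra from RIV:
RIV: 0
DOK: 6.3  (via RIV)
VLY: 7.7  (via RIV)
CEN: 8.5  (via RIV)
IVY: 10.3  (via VLY)
MID: 10.7  (via IVY)
PIN: 11.1  (via VLY)
ELM: 11.5  (via IVY)
GRN: 12  (via ELM)
Shortest route: RIV → VLY → IVY → ELM → GRN = 12 min.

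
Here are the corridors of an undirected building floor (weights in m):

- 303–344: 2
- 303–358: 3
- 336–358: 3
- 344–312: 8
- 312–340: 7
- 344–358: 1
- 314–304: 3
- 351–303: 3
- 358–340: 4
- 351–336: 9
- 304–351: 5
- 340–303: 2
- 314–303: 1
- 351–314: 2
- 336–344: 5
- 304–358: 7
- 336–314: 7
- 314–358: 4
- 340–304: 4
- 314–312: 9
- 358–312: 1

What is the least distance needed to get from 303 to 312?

4 m

Settle nodes by increasing distance from 303:
303: 0
314: 1  (via 303)
340: 2  (via 303)
344: 2  (via 303)
358: 3  (via 303)
351: 3  (via 303)
304: 4  (via 314)
312: 4  (via 358)
Shortest route: 303 → 358 → 312 = 4 m.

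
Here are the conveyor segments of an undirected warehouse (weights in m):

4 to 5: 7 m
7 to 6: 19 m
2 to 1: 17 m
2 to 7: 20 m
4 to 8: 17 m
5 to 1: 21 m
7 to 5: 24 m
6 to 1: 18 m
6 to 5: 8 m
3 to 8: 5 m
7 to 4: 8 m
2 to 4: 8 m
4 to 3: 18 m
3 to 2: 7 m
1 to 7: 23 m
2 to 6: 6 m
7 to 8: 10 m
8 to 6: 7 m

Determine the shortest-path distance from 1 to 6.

18 m

Shortest distances from 1:
1: 0
2: 17  (via 1)
6: 18  (via 1)
Shortest route: 1 → 6 = 18 m.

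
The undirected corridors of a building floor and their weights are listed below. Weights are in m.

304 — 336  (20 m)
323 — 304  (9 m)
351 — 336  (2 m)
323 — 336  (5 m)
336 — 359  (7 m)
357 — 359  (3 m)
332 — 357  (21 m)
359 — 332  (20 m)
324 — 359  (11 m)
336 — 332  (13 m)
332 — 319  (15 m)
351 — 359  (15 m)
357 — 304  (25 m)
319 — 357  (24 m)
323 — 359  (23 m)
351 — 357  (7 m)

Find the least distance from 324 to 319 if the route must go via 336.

46 m

Best 324 to 336: 324 → 359 → 336 costing 18
Best 336 to 319: 336 → 332 → 319 costing 28
Total via 336: 18 + 28 = 46 m.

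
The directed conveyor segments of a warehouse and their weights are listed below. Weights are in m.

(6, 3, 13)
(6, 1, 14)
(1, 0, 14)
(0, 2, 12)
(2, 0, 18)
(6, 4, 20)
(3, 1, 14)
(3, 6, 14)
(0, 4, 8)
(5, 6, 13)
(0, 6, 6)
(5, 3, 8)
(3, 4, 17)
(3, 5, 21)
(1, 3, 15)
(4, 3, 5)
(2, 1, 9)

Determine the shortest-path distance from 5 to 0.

Shortest distances from 5:
5: 0
3: 8  (via 5)
6: 13  (via 5)
1: 22  (via 3)
4: 25  (via 3)
0: 36  (via 1)
Shortest route: 5–3–1–0 = 36 m.

36 m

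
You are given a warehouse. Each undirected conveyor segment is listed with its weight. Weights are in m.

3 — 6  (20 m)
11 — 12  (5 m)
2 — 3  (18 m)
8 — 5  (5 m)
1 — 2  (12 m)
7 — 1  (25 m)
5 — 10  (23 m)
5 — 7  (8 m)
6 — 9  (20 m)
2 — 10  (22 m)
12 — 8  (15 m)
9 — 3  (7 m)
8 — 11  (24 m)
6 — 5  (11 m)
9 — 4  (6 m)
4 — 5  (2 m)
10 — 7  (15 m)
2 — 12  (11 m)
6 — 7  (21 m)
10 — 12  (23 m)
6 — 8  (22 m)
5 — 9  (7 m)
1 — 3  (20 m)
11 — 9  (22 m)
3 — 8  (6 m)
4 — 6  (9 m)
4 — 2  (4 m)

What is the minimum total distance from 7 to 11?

Shortest distances from 7:
7: 0
5: 8  (via 7)
4: 10  (via 5)
8: 13  (via 5)
2: 14  (via 4)
9: 15  (via 5)
10: 15  (via 7)
3: 19  (via 8)
6: 19  (via 5)
1: 25  (via 7)
12: 25  (via 2)
11: 30  (via 12)
Shortest route: 7 → 5 → 4 → 2 → 12 → 11 = 30 m.

30 m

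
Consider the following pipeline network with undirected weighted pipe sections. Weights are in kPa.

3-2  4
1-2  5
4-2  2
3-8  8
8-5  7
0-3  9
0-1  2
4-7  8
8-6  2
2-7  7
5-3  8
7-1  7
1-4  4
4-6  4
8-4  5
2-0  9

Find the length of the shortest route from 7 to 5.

Running Dijkstra from 7:
7: 0
1: 7  (via 7)
2: 7  (via 7)
4: 8  (via 7)
0: 9  (via 1)
3: 11  (via 2)
6: 12  (via 4)
8: 13  (via 4)
5: 19  (via 3)
Shortest route: 7 → 2 → 3 → 5 = 19 kPa.

19 kPa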